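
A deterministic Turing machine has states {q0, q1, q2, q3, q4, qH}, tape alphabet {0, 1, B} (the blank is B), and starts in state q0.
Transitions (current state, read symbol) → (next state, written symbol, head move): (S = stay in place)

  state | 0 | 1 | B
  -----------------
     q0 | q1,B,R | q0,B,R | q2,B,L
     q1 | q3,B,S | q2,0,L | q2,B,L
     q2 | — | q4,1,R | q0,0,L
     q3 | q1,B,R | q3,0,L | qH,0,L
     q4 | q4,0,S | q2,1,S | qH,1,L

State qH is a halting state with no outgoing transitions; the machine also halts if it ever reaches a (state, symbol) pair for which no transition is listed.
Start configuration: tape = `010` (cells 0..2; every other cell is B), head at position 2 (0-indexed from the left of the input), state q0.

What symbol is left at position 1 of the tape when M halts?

B

q0 | 01[0]B   read 0 → write B, move R, go to q1
q1 | 01B[B]   read B → write B, move L, go to q2
q2 | 01[B]B   read B → write 0, move L, go to q0
q0 | 0[1]0B   read 1 → write B, move R, go to q0
q0 | 0B[0]B   read 0 → write B, move R, go to q1
q1 | 0BB[B]   read B → write B, move L, go to q2
q2 | 0B[B]B   read B → write 0, move L, go to q0
q0 | 0[B]0B   read B → write B, move L, go to q2
q2 | [0]B0B
Cell 1 holds B when M halts.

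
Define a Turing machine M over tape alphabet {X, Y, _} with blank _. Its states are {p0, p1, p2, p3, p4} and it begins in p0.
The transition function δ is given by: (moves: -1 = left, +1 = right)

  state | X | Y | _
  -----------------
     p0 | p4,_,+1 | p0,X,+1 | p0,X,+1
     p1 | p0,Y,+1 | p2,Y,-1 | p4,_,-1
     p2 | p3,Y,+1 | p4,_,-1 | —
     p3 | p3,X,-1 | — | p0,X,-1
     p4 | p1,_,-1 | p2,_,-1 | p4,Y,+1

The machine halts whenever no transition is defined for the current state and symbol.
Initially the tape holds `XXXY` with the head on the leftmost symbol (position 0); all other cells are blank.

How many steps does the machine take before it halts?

state=p0 head=0 tape=__[X]XXY   (p0,X)→(p4,_,+1)
state=p4 head=1 tape=___[X]XY   (p4,X)→(p1,_,-1)
state=p1 head=0 tape=__[_]_XY   (p1,_)→(p4,_,-1)
state=p4 head=-1 tape=_[_]__XY   (p4,_)→(p4,Y,+1)
state=p4 head=0 tape=_Y[_]_XY   (p4,_)→(p4,Y,+1)
state=p4 head=1 tape=_YY[_]XY   (p4,_)→(p4,Y,+1)
state=p4 head=2 tape=_YYY[X]Y   (p4,X)→(p1,_,-1)
state=p1 head=1 tape=_YY[Y]_Y   (p1,Y)→(p2,Y,-1)
state=p2 head=0 tape=_Y[Y]Y_Y   (p2,Y)→(p4,_,-1)
state=p4 head=-1 tape=_[Y]_Y_Y   (p4,Y)→(p2,_,-1)
state=p2 head=-2 tape=[_]__Y_Y
M halts after 10 transitions.

10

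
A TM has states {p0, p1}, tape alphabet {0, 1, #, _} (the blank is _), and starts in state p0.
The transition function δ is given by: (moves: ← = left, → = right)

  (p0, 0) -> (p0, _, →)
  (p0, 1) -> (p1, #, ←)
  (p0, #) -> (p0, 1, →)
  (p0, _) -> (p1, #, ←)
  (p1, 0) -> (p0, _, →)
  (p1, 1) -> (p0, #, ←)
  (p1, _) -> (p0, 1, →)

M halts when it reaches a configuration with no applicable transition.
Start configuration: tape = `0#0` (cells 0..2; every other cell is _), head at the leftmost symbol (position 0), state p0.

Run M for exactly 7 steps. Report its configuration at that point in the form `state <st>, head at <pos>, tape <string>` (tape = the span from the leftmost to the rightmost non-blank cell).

p0 | [0]#0__   read 0 → write _, move →, go to p0
p0 | _[#]0__   read # → write 1, move →, go to p0
p0 | _1[0]__   read 0 → write _, move →, go to p0
p0 | _1_[_]_   read _ → write #, move ←, go to p1
p1 | _1[_]#_   read _ → write 1, move →, go to p0
p0 | _11[#]_   read # → write 1, move →, go to p0
p0 | _111[_]   read _ → write #, move ←, go to p1
p1 | _11[1]#
After 7 steps: state p1, head at 3, tape 111#.

state p1, head at 3, tape 111#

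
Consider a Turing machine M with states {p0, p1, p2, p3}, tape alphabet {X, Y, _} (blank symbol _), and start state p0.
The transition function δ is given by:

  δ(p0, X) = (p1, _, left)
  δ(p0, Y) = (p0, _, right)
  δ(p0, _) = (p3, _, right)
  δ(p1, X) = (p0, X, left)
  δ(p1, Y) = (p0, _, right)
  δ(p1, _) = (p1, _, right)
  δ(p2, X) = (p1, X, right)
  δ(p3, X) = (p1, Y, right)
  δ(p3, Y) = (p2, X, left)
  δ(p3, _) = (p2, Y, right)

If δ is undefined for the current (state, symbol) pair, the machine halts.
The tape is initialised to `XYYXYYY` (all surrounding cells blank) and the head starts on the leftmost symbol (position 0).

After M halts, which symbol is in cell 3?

state=p0 head=0 tape=_[X]YYXYYY___   (p0,X)→(p1,_,left)
state=p1 head=-1 tape=[_]_YYXYYY___   (p1,_)→(p1,_,right)
state=p1 head=0 tape=_[_]YYXYYY___   (p1,_)→(p1,_,right)
state=p1 head=1 tape=__[Y]YXYYY___   (p1,Y)→(p0,_,right)
state=p0 head=2 tape=___[Y]XYYY___   (p0,Y)→(p0,_,right)
state=p0 head=3 tape=____[X]YYY___   (p0,X)→(p1,_,left)
state=p1 head=2 tape=___[_]_YYY___   (p1,_)→(p1,_,right)
state=p1 head=3 tape=____[_]YYY___   (p1,_)→(p1,_,right)
state=p1 head=4 tape=_____[Y]YY___   (p1,Y)→(p0,_,right)
state=p0 head=5 tape=______[Y]Y___   (p0,Y)→(p0,_,right)
state=p0 head=6 tape=_______[Y]___   (p0,Y)→(p0,_,right)
state=p0 head=7 tape=________[_]__   (p0,_)→(p3,_,right)
state=p3 head=8 tape=_________[_]_   (p3,_)→(p2,Y,right)
state=p2 head=9 tape=_________Y[_]
Cell 3 holds _ when M halts.

_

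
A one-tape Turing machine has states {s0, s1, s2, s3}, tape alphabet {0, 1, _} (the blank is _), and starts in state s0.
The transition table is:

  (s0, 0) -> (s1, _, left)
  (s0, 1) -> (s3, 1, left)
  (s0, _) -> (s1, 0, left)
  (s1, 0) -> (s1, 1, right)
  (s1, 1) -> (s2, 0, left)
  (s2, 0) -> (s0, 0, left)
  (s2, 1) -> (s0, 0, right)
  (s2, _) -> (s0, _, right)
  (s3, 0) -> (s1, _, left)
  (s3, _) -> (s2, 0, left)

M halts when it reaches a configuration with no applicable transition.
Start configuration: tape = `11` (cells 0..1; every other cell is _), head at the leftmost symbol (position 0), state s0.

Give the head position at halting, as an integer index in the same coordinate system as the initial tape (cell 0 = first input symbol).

-2

s0 | __[1]1   read 1 → write 1, move left, go to s3
s3 | _[_]11   read _ → write 0, move left, go to s2
s2 | [_]011   read _ → write _, move right, go to s0
s0 | _[0]11   read 0 → write _, move left, go to s1
s1 | [_]_11
At halt the head is at cell -2.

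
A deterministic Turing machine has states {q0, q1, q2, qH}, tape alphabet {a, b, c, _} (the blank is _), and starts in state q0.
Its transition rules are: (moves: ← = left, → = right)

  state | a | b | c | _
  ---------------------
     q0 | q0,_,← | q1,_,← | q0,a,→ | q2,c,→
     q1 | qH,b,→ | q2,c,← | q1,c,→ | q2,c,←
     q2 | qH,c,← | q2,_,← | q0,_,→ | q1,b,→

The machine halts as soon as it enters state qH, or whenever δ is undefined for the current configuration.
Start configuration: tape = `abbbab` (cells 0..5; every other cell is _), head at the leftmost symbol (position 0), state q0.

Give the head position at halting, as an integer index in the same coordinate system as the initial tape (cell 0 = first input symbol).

3

state=q0 head=0 tape=_[a]bbbab   (q0,a)→(q0,_,←)
state=q0 head=-1 tape=[_]_bbbab   (q0,_)→(q2,c,→)
state=q2 head=0 tape=c[_]bbbab   (q2,_)→(q1,b,→)
state=q1 head=1 tape=cb[b]bbab   (q1,b)→(q2,c,←)
state=q2 head=0 tape=c[b]cbbab   (q2,b)→(q2,_,←)
state=q2 head=-1 tape=[c]_cbbab   (q2,c)→(q0,_,→)
state=q0 head=0 tape=_[_]cbbab   (q0,_)→(q2,c,→)
state=q2 head=1 tape=_c[c]bbab   (q2,c)→(q0,_,→)
state=q0 head=2 tape=_c_[b]bab   (q0,b)→(q1,_,←)
state=q1 head=1 tape=_c[_]_bab   (q1,_)→(q2,c,←)
state=q2 head=0 tape=_[c]c_bab   (q2,c)→(q0,_,→)
state=q0 head=1 tape=__[c]_bab   (q0,c)→(q0,a,→)
state=q0 head=2 tape=__a[_]bab   (q0,_)→(q2,c,→)
state=q2 head=3 tape=__ac[b]ab   (q2,b)→(q2,_,←)
state=q2 head=2 tape=__a[c]_ab   (q2,c)→(q0,_,→)
state=q0 head=3 tape=__a_[_]ab   (q0,_)→(q2,c,→)
state=q2 head=4 tape=__a_c[a]b   (q2,a)→(qH,c,←)
state=qH head=3 tape=__a_[c]cb
At halt the head is at cell 3.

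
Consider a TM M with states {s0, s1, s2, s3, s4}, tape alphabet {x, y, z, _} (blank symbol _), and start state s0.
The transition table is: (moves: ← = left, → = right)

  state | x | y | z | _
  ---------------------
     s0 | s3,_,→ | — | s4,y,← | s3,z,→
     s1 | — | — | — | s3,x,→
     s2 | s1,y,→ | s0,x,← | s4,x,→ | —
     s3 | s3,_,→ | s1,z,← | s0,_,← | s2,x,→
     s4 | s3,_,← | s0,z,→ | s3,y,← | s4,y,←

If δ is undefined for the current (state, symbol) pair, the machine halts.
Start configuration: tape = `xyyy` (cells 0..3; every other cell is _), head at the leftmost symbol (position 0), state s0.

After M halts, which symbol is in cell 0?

state=s0 head=0 tape=[x]yyy_   (s0,x)→(s3,_,→)
state=s3 head=1 tape=_[y]yy_   (s3,y)→(s1,z,←)
state=s1 head=0 tape=[_]zyy_   (s1,_)→(s3,x,→)
state=s3 head=1 tape=x[z]yy_   (s3,z)→(s0,_,←)
state=s0 head=0 tape=[x]_yy_   (s0,x)→(s3,_,→)
state=s3 head=1 tape=_[_]yy_   (s3,_)→(s2,x,→)
state=s2 head=2 tape=_x[y]y_   (s2,y)→(s0,x,←)
state=s0 head=1 tape=_[x]xy_   (s0,x)→(s3,_,→)
state=s3 head=2 tape=__[x]y_   (s3,x)→(s3,_,→)
state=s3 head=3 tape=___[y]_   (s3,y)→(s1,z,←)
state=s1 head=2 tape=__[_]z_   (s1,_)→(s3,x,→)
state=s3 head=3 tape=__x[z]_   (s3,z)→(s0,_,←)
state=s0 head=2 tape=__[x]__   (s0,x)→(s3,_,→)
state=s3 head=3 tape=___[_]_   (s3,_)→(s2,x,→)
state=s2 head=4 tape=___x[_]
Cell 0 holds _ when M halts.

_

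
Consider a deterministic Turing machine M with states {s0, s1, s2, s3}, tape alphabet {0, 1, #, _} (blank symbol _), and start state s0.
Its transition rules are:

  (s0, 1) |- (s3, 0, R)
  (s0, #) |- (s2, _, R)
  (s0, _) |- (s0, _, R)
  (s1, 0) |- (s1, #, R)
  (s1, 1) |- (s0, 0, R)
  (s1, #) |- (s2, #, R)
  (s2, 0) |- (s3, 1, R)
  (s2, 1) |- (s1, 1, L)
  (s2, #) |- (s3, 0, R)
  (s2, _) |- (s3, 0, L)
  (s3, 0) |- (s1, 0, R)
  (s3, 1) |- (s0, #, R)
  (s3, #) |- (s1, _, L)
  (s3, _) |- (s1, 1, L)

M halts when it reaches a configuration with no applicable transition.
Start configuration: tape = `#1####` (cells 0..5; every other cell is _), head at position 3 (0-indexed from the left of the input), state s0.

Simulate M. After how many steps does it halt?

state=s0 head=3 tape=#1#[#]##   (s0,#)→(s2,_,R)
state=s2 head=4 tape=#1#_[#]#   (s2,#)→(s3,0,R)
state=s3 head=5 tape=#1#_0[#]   (s3,#)→(s1,_,L)
state=s1 head=4 tape=#1#_[0]_   (s1,0)→(s1,#,R)
state=s1 head=5 tape=#1#_#[_]
M halts after 4 transitions.

4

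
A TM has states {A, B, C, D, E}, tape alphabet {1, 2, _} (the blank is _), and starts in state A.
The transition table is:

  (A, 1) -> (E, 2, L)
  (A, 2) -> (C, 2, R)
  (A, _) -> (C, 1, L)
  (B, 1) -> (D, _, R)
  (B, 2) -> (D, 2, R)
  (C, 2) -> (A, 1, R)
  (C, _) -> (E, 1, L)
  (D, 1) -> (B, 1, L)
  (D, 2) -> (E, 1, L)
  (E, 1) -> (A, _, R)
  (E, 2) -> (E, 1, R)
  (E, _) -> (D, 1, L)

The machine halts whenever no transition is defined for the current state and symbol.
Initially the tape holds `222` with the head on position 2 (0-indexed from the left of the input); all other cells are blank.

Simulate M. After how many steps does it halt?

state=A head=2 tape=_22[2]__   (A,2)→(C,2,R)
state=C head=3 tape=_222[_]_   (C,_)→(E,1,L)
state=E head=2 tape=_22[2]1_   (E,2)→(E,1,R)
state=E head=3 tape=_221[1]_   (E,1)→(A,_,R)
state=A head=4 tape=_221_[_]   (A,_)→(C,1,L)
state=C head=3 tape=_221[_]1   (C,_)→(E,1,L)
state=E head=2 tape=_22[1]11   (E,1)→(A,_,R)
state=A head=3 tape=_22_[1]1   (A,1)→(E,2,L)
state=E head=2 tape=_22[_]21   (E,_)→(D,1,L)
state=D head=1 tape=_2[2]121   (D,2)→(E,1,L)
state=E head=0 tape=_[2]1121   (E,2)→(E,1,R)
state=E head=1 tape=_1[1]121   (E,1)→(A,_,R)
state=A head=2 tape=_1_[1]21   (A,1)→(E,2,L)
state=E head=1 tape=_1[_]221   (E,_)→(D,1,L)
state=D head=0 tape=_[1]1221   (D,1)→(B,1,L)
state=B head=-1 tape=[_]11221
M halts after 15 transitions.

15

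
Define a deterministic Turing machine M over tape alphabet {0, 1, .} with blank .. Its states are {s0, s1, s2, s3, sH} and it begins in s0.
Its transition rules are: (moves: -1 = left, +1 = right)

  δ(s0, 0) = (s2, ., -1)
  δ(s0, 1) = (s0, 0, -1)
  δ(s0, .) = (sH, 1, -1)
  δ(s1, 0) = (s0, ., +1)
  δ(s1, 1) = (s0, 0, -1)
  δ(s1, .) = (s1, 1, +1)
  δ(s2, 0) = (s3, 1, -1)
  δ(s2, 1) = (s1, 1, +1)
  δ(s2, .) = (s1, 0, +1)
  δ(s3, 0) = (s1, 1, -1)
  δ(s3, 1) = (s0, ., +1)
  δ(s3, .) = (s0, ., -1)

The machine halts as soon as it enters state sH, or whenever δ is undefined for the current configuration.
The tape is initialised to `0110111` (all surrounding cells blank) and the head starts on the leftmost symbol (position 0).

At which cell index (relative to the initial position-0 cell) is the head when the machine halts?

s0 | ..[0]110111   read 0 → write ., move -1, go to s2
s2 | .[.].110111   read . → write 0, move +1, go to s1
s1 | .0[.]110111   read . → write 1, move +1, go to s1
s1 | .01[1]10111   read 1 → write 0, move -1, go to s0
s0 | .0[1]010111   read 1 → write 0, move -1, go to s0
s0 | .[0]0010111   read 0 → write ., move -1, go to s2
s2 | [.].0010111   read . → write 0, move +1, go to s1
s1 | 0[.]0010111   read . → write 1, move +1, go to s1
s1 | 01[0]010111   read 0 → write ., move +1, go to s0
s0 | 01.[0]10111   read 0 → write ., move -1, go to s2
s2 | 01[.].10111   read . → write 0, move +1, go to s1
s1 | 010[.]10111   read . → write 1, move +1, go to s1
s1 | 0101[1]0111   read 1 → write 0, move -1, go to s0
s0 | 010[1]00111   read 1 → write 0, move -1, go to s0
s0 | 01[0]000111   read 0 → write ., move -1, go to s2
s2 | 0[1].000111   read 1 → write 1, move +1, go to s1
s1 | 01[.]000111   read . → write 1, move +1, go to s1
s1 | 011[0]00111   read 0 → write ., move +1, go to s0
s0 | 011.[0]0111   read 0 → write ., move -1, go to s2
s2 | 011[.].0111   read . → write 0, move +1, go to s1
s1 | 0110[.]0111   read . → write 1, move +1, go to s1
s1 | 01101[0]111   read 0 → write ., move +1, go to s0
s0 | 01101.[1]11   read 1 → write 0, move -1, go to s0
s0 | 01101[.]011   read . → write 1, move -1, go to sH
sH | 0110[1]1011
At halt the head is at cell 2.

2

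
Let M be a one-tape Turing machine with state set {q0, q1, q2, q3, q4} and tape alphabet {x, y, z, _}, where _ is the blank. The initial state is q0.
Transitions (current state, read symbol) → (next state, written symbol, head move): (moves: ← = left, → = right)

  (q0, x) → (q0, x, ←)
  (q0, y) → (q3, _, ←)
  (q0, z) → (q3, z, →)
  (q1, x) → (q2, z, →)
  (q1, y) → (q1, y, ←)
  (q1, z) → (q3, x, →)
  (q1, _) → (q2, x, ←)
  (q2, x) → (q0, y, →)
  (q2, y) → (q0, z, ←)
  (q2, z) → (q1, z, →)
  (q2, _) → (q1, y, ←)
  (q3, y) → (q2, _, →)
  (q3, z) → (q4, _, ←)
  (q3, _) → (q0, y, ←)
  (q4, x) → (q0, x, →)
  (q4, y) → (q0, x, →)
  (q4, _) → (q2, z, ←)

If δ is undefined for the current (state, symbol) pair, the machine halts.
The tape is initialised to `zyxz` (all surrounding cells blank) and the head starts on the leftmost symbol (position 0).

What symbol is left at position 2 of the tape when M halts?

state=q0 head=0 tape=[z]yxz__   (q0,z)→(q3,z,→)
state=q3 head=1 tape=z[y]xz__   (q3,y)→(q2,_,→)
state=q2 head=2 tape=z_[x]z__   (q2,x)→(q0,y,→)
state=q0 head=3 tape=z_y[z]__   (q0,z)→(q3,z,→)
state=q3 head=4 tape=z_yz[_]_   (q3,_)→(q0,y,←)
state=q0 head=3 tape=z_y[z]y_   (q0,z)→(q3,z,→)
state=q3 head=4 tape=z_yz[y]_   (q3,y)→(q2,_,→)
state=q2 head=5 tape=z_yz_[_]   (q2,_)→(q1,y,←)
state=q1 head=4 tape=z_yz[_]y   (q1,_)→(q2,x,←)
state=q2 head=3 tape=z_y[z]xy   (q2,z)→(q1,z,→)
state=q1 head=4 tape=z_yz[x]y   (q1,x)→(q2,z,→)
state=q2 head=5 tape=z_yzz[y]   (q2,y)→(q0,z,←)
state=q0 head=4 tape=z_yz[z]z   (q0,z)→(q3,z,→)
state=q3 head=5 tape=z_yzz[z]   (q3,z)→(q4,_,←)
state=q4 head=4 tape=z_yz[z]_
Cell 2 holds y when M halts.

y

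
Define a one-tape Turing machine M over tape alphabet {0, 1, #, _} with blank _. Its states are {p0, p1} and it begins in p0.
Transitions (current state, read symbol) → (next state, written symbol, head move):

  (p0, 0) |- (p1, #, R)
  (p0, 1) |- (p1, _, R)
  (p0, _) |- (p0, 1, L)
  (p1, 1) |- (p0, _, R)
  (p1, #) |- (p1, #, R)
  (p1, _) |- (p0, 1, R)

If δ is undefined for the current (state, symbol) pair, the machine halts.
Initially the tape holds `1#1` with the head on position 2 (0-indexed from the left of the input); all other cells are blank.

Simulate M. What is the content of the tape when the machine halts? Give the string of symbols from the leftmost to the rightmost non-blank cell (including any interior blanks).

p0 | 1#[1]___   read 1 → write _, move R, go to p1
p1 | 1#_[_]__   read _ → write 1, move R, go to p0
p0 | 1#_1[_]_   read _ → write 1, move L, go to p0
p0 | 1#_[1]1_   read 1 → write _, move R, go to p1
p1 | 1#__[1]_   read 1 → write _, move R, go to p0
p0 | 1#___[_]   read _ → write 1, move L, go to p0
p0 | 1#__[_]1   read _ → write 1, move L, go to p0
p0 | 1#_[_]11   read _ → write 1, move L, go to p0
p0 | 1#[_]111   read _ → write 1, move L, go to p0
p0 | 1[#]1111
The non-blank tape span at halt is 1#1111.

1#1111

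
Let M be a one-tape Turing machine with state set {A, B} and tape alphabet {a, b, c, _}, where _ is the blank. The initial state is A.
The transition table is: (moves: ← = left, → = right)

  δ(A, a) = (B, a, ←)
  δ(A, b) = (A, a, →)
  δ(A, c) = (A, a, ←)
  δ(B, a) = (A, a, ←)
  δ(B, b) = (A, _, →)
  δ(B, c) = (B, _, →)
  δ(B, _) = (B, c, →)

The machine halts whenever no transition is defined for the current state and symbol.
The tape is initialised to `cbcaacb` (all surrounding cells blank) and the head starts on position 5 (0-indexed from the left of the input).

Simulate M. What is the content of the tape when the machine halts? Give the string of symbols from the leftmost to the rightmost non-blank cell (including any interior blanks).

aaaaaab

state=A head=5 tape=_cbcaa[c]b   (A,c)→(A,a,←)
state=A head=4 tape=_cbca[a]ab   (A,a)→(B,a,←)
state=B head=3 tape=_cbc[a]aab   (B,a)→(A,a,←)
state=A head=2 tape=_cb[c]aaab   (A,c)→(A,a,←)
state=A head=1 tape=_c[b]aaaab   (A,b)→(A,a,→)
state=A head=2 tape=_ca[a]aaab   (A,a)→(B,a,←)
state=B head=1 tape=_c[a]aaaab   (B,a)→(A,a,←)
state=A head=0 tape=_[c]aaaaab   (A,c)→(A,a,←)
state=A head=-1 tape=[_]aaaaaab
The non-blank tape span at halt is aaaaaab.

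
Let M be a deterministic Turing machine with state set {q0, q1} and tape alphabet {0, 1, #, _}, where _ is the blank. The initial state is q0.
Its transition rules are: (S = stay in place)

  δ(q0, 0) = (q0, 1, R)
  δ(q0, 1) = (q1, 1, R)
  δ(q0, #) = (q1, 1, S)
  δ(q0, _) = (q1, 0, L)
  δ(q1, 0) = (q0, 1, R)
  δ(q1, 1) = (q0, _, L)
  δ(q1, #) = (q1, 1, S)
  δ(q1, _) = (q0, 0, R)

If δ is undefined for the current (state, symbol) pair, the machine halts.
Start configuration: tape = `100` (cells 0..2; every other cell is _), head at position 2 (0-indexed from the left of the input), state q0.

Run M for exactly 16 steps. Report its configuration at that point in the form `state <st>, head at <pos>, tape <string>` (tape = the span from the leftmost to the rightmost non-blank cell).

state q1, head at 4, tape 101010

q0 | 10[0]___   read 0 → write 1, move R, go to q0
q0 | 101[_]__   read _ → write 0, move L, go to q1
q1 | 10[1]0__   read 1 → write _, move L, go to q0
q0 | 1[0]_0__   read 0 → write 1, move R, go to q0
q0 | 11[_]0__   read _ → write 0, move L, go to q1
q1 | 1[1]00__   read 1 → write _, move L, go to q0
q0 | [1]_00__   read 1 → write 1, move R, go to q1
q1 | 1[_]00__   read _ → write 0, move R, go to q0
q0 | 10[0]0__   read 0 → write 1, move R, go to q0
q0 | 101[0]__   read 0 → write 1, move R, go to q0
q0 | 1011[_]_   read _ → write 0, move L, go to q1
q1 | 101[1]0_   read 1 → write _, move L, go to q0
q0 | 10[1]_0_   read 1 → write 1, move R, go to q1
q1 | 101[_]0_   read _ → write 0, move R, go to q0
q0 | 1010[0]_   read 0 → write 1, move R, go to q0
q0 | 10101[_]   read _ → write 0, move L, go to q1
q1 | 1010[1]0
After 16 steps: state q1, head at 4, tape 101010.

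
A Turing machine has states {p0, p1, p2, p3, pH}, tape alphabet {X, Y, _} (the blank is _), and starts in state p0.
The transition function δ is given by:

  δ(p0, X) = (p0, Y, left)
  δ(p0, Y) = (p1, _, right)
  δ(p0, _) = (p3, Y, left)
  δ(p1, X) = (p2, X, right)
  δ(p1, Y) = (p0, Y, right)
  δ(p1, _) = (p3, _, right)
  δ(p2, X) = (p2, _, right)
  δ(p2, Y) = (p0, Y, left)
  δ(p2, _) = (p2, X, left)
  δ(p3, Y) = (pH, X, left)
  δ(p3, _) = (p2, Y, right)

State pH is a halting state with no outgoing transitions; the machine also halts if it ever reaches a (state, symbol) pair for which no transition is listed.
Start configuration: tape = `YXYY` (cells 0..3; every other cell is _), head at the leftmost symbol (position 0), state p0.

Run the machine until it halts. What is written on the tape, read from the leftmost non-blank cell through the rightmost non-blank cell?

Y_XYYXXXX

p0 | _[Y]XYY_____   read Y → write _, move right, go to p1
p1 | __[X]YY_____   read X → write X, move right, go to p2
p2 | __X[Y]Y_____   read Y → write Y, move left, go to p0
p0 | __[X]YY_____   read X → write Y, move left, go to p0
p0 | _[_]YYY_____   read _ → write Y, move left, go to p3
p3 | [_]YYYY_____   read _ → write Y, move right, go to p2
p2 | Y[Y]YYY_____   read Y → write Y, move left, go to p0
p0 | [Y]YYYY_____   read Y → write _, move right, go to p1
p1 | _[Y]YYY_____   read Y → write Y, move right, go to p0
p0 | _Y[Y]YY_____   read Y → write _, move right, go to p1
p1 | _Y_[Y]Y_____   read Y → write Y, move right, go to p0
p0 | _Y_Y[Y]_____   read Y → write _, move right, go to p1
p1 | _Y_Y_[_]____   read _ → write _, move right, go to p3
p3 | _Y_Y__[_]___   read _ → write Y, move right, go to p2
p2 | _Y_Y__Y[_]__   read _ → write X, move left, go to p2
p2 | _Y_Y__[Y]X__   read Y → write Y, move left, go to p0
p0 | _Y_Y_[_]YX__   read _ → write Y, move left, go to p3
p3 | _Y_Y[_]YYX__   read _ → write Y, move right, go to p2
p2 | _Y_YY[Y]YX__   read Y → write Y, move left, go to p0
p0 | _Y_Y[Y]YYX__   read Y → write _, move right, go to p1
p1 | _Y_Y_[Y]YX__   read Y → write Y, move right, go to p0
p0 | _Y_Y_Y[Y]X__   read Y → write _, move right, go to p1
p1 | _Y_Y_Y_[X]__   read X → write X, move right, go to p2
p2 | _Y_Y_Y_X[_]_   read _ → write X, move left, go to p2
p2 | _Y_Y_Y_[X]X_   read X → write _, move right, go to p2
p2 | _Y_Y_Y__[X]_   read X → write _, move right, go to p2
p2 | _Y_Y_Y___[_]   read _ → write X, move left, go to p2
p2 | _Y_Y_Y__[_]X   read _ → write X, move left, go to p2
p2 | _Y_Y_Y_[_]XX   read _ → write X, move left, go to p2
p2 | _Y_Y_Y[_]XXX   read _ → write X, move left, go to p2
p2 | _Y_Y_[Y]XXXX   read Y → write Y, move left, go to p0
p0 | _Y_Y[_]YXXXX   read _ → write Y, move left, go to p3
p3 | _Y_[Y]YYXXXX   read Y → write X, move left, go to pH
pH | _Y[_]XYYXXXX
The non-blank tape span at halt is Y_XYYXXXX.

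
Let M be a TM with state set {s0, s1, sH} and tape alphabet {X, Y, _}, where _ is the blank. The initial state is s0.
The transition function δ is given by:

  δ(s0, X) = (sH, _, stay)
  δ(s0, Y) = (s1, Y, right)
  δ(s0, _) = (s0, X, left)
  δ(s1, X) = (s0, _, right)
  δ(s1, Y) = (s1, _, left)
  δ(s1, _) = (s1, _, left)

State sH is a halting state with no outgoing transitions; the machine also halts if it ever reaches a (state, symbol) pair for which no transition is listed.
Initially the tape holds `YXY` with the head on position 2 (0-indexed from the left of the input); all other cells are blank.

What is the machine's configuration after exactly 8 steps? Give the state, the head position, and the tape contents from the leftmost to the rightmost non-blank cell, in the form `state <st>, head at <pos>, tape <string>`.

s0 | YX[Y]_   read Y → write Y, move right, go to s1
s1 | YXY[_]   read _ → write _, move left, go to s1
s1 | YX[Y]_   read Y → write _, move left, go to s1
s1 | Y[X]__   read X → write _, move right, go to s0
s0 | Y_[_]_   read _ → write X, move left, go to s0
s0 | Y[_]X_   read _ → write X, move left, go to s0
s0 | [Y]XX_   read Y → write Y, move right, go to s1
s1 | Y[X]X_   read X → write _, move right, go to s0
s0 | Y_[X]_
After 8 steps: state s0, head at 2, tape Y_X.

state s0, head at 2, tape Y_X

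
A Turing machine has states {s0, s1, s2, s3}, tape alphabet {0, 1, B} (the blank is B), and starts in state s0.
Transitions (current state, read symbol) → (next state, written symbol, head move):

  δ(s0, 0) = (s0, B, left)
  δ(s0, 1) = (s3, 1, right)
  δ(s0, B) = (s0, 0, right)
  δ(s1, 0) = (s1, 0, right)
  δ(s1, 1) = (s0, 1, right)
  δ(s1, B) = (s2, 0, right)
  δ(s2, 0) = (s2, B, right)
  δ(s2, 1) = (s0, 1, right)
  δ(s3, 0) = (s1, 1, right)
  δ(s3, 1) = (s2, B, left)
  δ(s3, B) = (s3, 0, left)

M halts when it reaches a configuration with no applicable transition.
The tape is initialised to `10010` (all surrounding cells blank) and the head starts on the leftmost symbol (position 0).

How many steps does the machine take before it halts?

s0 | [1]0010   read 1 → write 1, move right, go to s3
s3 | 1[0]010   read 0 → write 1, move right, go to s1
s1 | 11[0]10   read 0 → write 0, move right, go to s1
s1 | 110[1]0   read 1 → write 1, move right, go to s0
s0 | 1101[0]   read 0 → write B, move left, go to s0
s0 | 110[1]B   read 1 → write 1, move right, go to s3
s3 | 1101[B]   read B → write 0, move left, go to s3
s3 | 110[1]0   read 1 → write B, move left, go to s2
s2 | 11[0]B0   read 0 → write B, move right, go to s2
s2 | 11B[B]0
M halts after 9 transitions.

9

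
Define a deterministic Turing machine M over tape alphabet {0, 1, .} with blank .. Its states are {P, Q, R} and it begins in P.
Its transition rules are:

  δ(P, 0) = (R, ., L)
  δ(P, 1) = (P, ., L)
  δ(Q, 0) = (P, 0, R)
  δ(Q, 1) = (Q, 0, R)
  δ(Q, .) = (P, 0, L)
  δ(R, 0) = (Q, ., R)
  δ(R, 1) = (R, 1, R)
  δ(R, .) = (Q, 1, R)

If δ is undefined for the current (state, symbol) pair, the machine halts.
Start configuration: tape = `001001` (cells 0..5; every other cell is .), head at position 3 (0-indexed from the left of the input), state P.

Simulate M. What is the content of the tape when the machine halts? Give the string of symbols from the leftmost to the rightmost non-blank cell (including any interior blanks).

0...0

P | 001[0]01   read 0 → write ., move L, go to R
R | 00[1].01   read 1 → write 1, move R, go to R
R | 001[.]01   read . → write 1, move R, go to Q
Q | 0011[0]1   read 0 → write 0, move R, go to P
P | 00110[1]   read 1 → write ., move L, go to P
P | 0011[0].   read 0 → write ., move L, go to R
R | 001[1]..   read 1 → write 1, move R, go to R
R | 0011[.].   read . → write 1, move R, go to Q
Q | 00111[.]   read . → write 0, move L, go to P
P | 0011[1]0   read 1 → write ., move L, go to P
P | 001[1].0   read 1 → write ., move L, go to P
P | 00[1]..0   read 1 → write ., move L, go to P
P | 0[0]...0   read 0 → write ., move L, go to R
R | [0]....0   read 0 → write ., move R, go to Q
Q | .[.]...0   read . → write 0, move L, go to P
P | [.]0...0
The non-blank tape span at halt is 0...0.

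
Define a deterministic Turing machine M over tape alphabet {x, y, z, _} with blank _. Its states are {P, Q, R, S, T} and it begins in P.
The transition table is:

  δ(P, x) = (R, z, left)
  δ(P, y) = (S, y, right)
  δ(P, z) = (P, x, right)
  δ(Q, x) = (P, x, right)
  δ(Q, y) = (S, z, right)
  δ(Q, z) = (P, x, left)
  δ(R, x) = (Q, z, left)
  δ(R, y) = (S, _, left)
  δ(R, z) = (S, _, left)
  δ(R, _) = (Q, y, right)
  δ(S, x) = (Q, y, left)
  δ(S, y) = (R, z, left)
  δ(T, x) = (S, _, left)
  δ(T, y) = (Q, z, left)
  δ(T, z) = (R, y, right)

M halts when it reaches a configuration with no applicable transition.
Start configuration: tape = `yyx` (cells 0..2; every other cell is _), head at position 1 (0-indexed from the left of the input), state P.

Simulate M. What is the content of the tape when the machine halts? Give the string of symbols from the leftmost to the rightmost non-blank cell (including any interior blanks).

state=P head=1 tape=__y[y]x   (P,y)→(S,y,right)
state=S head=2 tape=__yy[x]   (S,x)→(Q,y,left)
state=Q head=1 tape=__y[y]y   (Q,y)→(S,z,right)
state=S head=2 tape=__yz[y]   (S,y)→(R,z,left)
state=R head=1 tape=__y[z]z   (R,z)→(S,_,left)
state=S head=0 tape=__[y]_z   (S,y)→(R,z,left)
state=R head=-1 tape=_[_]z_z   (R,_)→(Q,y,right)
state=Q head=0 tape=_y[z]_z   (Q,z)→(P,x,left)
state=P head=-1 tape=_[y]x_z   (P,y)→(S,y,right)
state=S head=0 tape=_y[x]_z   (S,x)→(Q,y,left)
state=Q head=-1 tape=_[y]y_z   (Q,y)→(S,z,right)
state=S head=0 tape=_z[y]_z   (S,y)→(R,z,left)
state=R head=-1 tape=_[z]z_z   (R,z)→(S,_,left)
state=S head=-2 tape=[_]_z_z
The non-blank tape span at halt is z_z.

z_z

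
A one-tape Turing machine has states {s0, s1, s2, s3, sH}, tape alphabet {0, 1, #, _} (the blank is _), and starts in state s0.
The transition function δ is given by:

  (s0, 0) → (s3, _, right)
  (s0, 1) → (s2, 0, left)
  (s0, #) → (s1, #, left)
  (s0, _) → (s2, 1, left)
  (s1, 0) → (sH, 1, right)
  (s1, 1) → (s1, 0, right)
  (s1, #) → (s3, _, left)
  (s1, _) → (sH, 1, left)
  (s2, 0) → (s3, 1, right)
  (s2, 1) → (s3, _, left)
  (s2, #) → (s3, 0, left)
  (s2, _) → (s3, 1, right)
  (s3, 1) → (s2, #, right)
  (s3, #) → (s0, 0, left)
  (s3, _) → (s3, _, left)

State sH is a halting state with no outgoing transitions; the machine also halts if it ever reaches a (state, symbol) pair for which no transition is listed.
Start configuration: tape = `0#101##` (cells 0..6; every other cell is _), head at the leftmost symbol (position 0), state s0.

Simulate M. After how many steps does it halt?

15

state=s0 head=0 tape=_[0]#101##   (s0,0)→(s3,_,right)
state=s3 head=1 tape=__[#]101##   (s3,#)→(s0,0,left)
state=s0 head=0 tape=_[_]0101##   (s0,_)→(s2,1,left)
state=s2 head=-1 tape=[_]10101##   (s2,_)→(s3,1,right)
state=s3 head=0 tape=1[1]0101##   (s3,1)→(s2,#,right)
state=s2 head=1 tape=1#[0]101##   (s2,0)→(s3,1,right)
state=s3 head=2 tape=1#1[1]01##   (s3,1)→(s2,#,right)
state=s2 head=3 tape=1#1#[0]1##   (s2,0)→(s3,1,right)
state=s3 head=4 tape=1#1#1[1]##   (s3,1)→(s2,#,right)
state=s2 head=5 tape=1#1#1#[#]#   (s2,#)→(s3,0,left)
state=s3 head=4 tape=1#1#1[#]0#   (s3,#)→(s0,0,left)
state=s0 head=3 tape=1#1#[1]00#   (s0,1)→(s2,0,left)
state=s2 head=2 tape=1#1[#]000#   (s2,#)→(s3,0,left)
state=s3 head=1 tape=1#[1]0000#   (s3,1)→(s2,#,right)
state=s2 head=2 tape=1##[0]000#   (s2,0)→(s3,1,right)
state=s3 head=3 tape=1##1[0]00#
M halts after 15 transitions.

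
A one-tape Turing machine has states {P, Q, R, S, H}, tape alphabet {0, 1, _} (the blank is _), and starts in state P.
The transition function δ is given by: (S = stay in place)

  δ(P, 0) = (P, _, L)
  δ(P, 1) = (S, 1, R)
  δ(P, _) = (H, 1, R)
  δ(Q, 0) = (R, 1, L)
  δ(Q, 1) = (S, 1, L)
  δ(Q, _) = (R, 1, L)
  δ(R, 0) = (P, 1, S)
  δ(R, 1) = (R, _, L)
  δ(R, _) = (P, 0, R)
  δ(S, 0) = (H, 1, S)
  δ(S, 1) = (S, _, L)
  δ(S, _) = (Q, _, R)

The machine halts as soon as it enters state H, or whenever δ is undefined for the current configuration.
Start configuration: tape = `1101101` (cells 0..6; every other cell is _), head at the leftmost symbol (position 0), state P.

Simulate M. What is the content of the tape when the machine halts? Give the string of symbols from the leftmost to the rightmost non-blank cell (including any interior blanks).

011__101

P | _[1]101101   read 1 → write 1, move R, go to S
S | _1[1]01101   read 1 → write _, move L, go to S
S | _[1]_01101   read 1 → write _, move L, go to S
S | [_]__01101   read _ → write _, move R, go to Q
Q | _[_]_01101   read _ → write 1, move L, go to R
R | [_]1_01101   read _ → write 0, move R, go to P
P | 0[1]_01101   read 1 → write 1, move R, go to S
S | 01[_]01101   read _ → write _, move R, go to Q
Q | 01_[0]1101   read 0 → write 1, move L, go to R
R | 01[_]11101   read _ → write 0, move R, go to P
P | 010[1]1101   read 1 → write 1, move R, go to S
S | 0101[1]101   read 1 → write _, move L, go to S
S | 010[1]_101   read 1 → write _, move L, go to S
S | 01[0]__101   read 0 → write 1, move S, go to H
H | 01[1]__101
The non-blank tape span at halt is 011__101.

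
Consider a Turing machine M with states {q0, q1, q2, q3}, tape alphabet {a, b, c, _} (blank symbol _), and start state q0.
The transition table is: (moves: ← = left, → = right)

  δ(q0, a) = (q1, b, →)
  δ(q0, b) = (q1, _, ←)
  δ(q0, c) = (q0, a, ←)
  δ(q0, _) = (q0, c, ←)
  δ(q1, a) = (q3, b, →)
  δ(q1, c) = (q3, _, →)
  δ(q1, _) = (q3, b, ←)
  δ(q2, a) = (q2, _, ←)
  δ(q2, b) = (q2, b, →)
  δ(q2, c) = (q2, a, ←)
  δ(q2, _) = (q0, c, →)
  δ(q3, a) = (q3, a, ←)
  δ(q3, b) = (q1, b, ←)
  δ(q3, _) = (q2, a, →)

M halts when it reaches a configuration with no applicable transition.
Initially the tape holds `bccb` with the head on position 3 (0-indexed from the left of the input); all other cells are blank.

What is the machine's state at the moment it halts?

q3

state=q0 head=3 tape=bcc[b]__   (q0,b)→(q1,_,←)
state=q1 head=2 tape=bc[c]___   (q1,c)→(q3,_,→)
state=q3 head=3 tape=bc_[_]__   (q3,_)→(q2,a,→)
state=q2 head=4 tape=bc_a[_]_   (q2,_)→(q0,c,→)
state=q0 head=5 tape=bc_ac[_]   (q0,_)→(q0,c,←)
state=q0 head=4 tape=bc_a[c]c   (q0,c)→(q0,a,←)
state=q0 head=3 tape=bc_[a]ac   (q0,a)→(q1,b,→)
state=q1 head=4 tape=bc_b[a]c   (q1,a)→(q3,b,→)
state=q3 head=5 tape=bc_bb[c]
No transition is defined for (q3, c); M halts in state q3.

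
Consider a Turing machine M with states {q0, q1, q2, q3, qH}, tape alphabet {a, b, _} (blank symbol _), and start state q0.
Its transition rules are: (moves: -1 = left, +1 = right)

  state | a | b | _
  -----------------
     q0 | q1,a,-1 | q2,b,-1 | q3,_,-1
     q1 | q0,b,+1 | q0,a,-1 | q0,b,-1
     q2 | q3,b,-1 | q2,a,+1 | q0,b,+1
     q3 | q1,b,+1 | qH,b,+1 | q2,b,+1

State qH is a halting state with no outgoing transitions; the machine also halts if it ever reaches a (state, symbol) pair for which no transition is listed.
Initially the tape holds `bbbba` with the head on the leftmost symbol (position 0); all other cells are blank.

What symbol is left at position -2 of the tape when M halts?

b

state=q0 head=0 tape=___[b]bbba   (q0,b)→(q2,b,-1)
state=q2 head=-1 tape=__[_]bbbba   (q2,_)→(q0,b,+1)
state=q0 head=0 tape=__b[b]bbba   (q0,b)→(q2,b,-1)
state=q2 head=-1 tape=__[b]bbbba   (q2,b)→(q2,a,+1)
state=q2 head=0 tape=__a[b]bbba   (q2,b)→(q2,a,+1)
state=q2 head=1 tape=__aa[b]bba   (q2,b)→(q2,a,+1)
state=q2 head=2 tape=__aaa[b]ba   (q2,b)→(q2,a,+1)
state=q2 head=3 tape=__aaaa[b]a   (q2,b)→(q2,a,+1)
state=q2 head=4 tape=__aaaaa[a]   (q2,a)→(q3,b,-1)
state=q3 head=3 tape=__aaaa[a]b   (q3,a)→(q1,b,+1)
state=q1 head=4 tape=__aaaab[b]   (q1,b)→(q0,a,-1)
state=q0 head=3 tape=__aaaa[b]a   (q0,b)→(q2,b,-1)
state=q2 head=2 tape=__aaa[a]ba   (q2,a)→(q3,b,-1)
state=q3 head=1 tape=__aa[a]bba   (q3,a)→(q1,b,+1)
state=q1 head=2 tape=__aab[b]ba   (q1,b)→(q0,a,-1)
state=q0 head=1 tape=__aa[b]aba   (q0,b)→(q2,b,-1)
state=q2 head=0 tape=__a[a]baba   (q2,a)→(q3,b,-1)
state=q3 head=-1 tape=__[a]bbaba   (q3,a)→(q1,b,+1)
state=q1 head=0 tape=__b[b]baba   (q1,b)→(q0,a,-1)
state=q0 head=-1 tape=__[b]ababa   (q0,b)→(q2,b,-1)
state=q2 head=-2 tape=_[_]bababa   (q2,_)→(q0,b,+1)
state=q0 head=-1 tape=_b[b]ababa   (q0,b)→(q2,b,-1)
state=q2 head=-2 tape=_[b]bababa   (q2,b)→(q2,a,+1)
state=q2 head=-1 tape=_a[b]ababa   (q2,b)→(q2,a,+1)
state=q2 head=0 tape=_aa[a]baba   (q2,a)→(q3,b,-1)
state=q3 head=-1 tape=_a[a]bbaba   (q3,a)→(q1,b,+1)
state=q1 head=0 tape=_ab[b]baba   (q1,b)→(q0,a,-1)
state=q0 head=-1 tape=_a[b]ababa   (q0,b)→(q2,b,-1)
state=q2 head=-2 tape=_[a]bababa   (q2,a)→(q3,b,-1)
state=q3 head=-3 tape=[_]bbababa   (q3,_)→(q2,b,+1)
state=q2 head=-2 tape=b[b]bababa   (q2,b)→(q2,a,+1)
state=q2 head=-1 tape=ba[b]ababa   (q2,b)→(q2,a,+1)
state=q2 head=0 tape=baa[a]baba   (q2,a)→(q3,b,-1)
state=q3 head=-1 tape=ba[a]bbaba   (q3,a)→(q1,b,+1)
state=q1 head=0 tape=bab[b]baba   (q1,b)→(q0,a,-1)
state=q0 head=-1 tape=ba[b]ababa   (q0,b)→(q2,b,-1)
state=q2 head=-2 tape=b[a]bababa   (q2,a)→(q3,b,-1)
state=q3 head=-3 tape=[b]bbababa   (q3,b)→(qH,b,+1)
state=qH head=-2 tape=b[b]bababa
Cell -2 holds b when M halts.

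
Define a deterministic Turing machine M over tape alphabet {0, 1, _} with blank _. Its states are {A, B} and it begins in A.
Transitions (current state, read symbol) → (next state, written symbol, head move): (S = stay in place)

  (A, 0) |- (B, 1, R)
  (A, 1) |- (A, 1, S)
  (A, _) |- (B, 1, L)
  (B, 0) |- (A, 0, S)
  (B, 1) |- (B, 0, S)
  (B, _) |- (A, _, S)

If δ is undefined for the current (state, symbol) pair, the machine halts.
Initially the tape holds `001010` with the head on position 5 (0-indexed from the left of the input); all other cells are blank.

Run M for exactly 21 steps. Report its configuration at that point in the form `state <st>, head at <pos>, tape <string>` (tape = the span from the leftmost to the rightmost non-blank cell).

A | 00101[0]___   read 0 → write 1, move R, go to B
B | 001011[_]__   read _ → write _, move S, go to A
A | 001011[_]__   read _ → write 1, move L, go to B
B | 00101[1]1__   read 1 → write 0, move S, go to B
B | 00101[0]1__   read 0 → write 0, move S, go to A
A | 00101[0]1__   read 0 → write 1, move R, go to B
B | 001011[1]__   read 1 → write 0, move S, go to B
B | 001011[0]__   read 0 → write 0, move S, go to A
A | 001011[0]__   read 0 → write 1, move R, go to B
B | 0010111[_]_   read _ → write _, move S, go to A
A | 0010111[_]_   read _ → write 1, move L, go to B
B | 001011[1]1_   read 1 → write 0, move S, go to B
B | 001011[0]1_   read 0 → write 0, move S, go to A
A | 001011[0]1_   read 0 → write 1, move R, go to B
B | 0010111[1]_   read 1 → write 0, move S, go to B
B | 0010111[0]_   read 0 → write 0, move S, go to A
A | 0010111[0]_   read 0 → write 1, move R, go to B
B | 00101111[_]   read _ → write _, move S, go to A
A | 00101111[_]   read _ → write 1, move L, go to B
B | 0010111[1]1   read 1 → write 0, move S, go to B
B | 0010111[0]1   read 0 → write 0, move S, go to A
A | 0010111[0]1
After 21 steps: state A, head at 7, tape 001011101.

state A, head at 7, tape 001011101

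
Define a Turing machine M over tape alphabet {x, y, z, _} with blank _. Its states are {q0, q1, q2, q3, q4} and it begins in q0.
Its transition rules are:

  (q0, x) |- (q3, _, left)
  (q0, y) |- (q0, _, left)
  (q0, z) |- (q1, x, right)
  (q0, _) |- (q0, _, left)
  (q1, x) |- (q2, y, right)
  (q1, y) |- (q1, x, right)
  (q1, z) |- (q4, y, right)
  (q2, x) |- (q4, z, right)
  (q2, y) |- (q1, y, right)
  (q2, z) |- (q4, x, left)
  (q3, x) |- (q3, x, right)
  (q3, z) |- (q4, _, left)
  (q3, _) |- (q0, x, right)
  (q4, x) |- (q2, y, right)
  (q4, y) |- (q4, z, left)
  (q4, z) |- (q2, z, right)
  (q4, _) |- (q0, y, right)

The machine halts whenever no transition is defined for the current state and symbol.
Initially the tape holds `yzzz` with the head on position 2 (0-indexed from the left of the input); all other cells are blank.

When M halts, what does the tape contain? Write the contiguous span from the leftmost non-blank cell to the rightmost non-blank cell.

q0 | _yz[z]z__   read z → write x, move right, go to q1
q1 | _yzx[z]__   read z → write y, move right, go to q4
q4 | _yzxy[_]_   read _ → write y, move right, go to q0
q0 | _yzxyy[_]   read _ → write _, move left, go to q0
q0 | _yzxy[y]_   read y → write _, move left, go to q0
q0 | _yzx[y]__   read y → write _, move left, go to q0
q0 | _yz[x]___   read x → write _, move left, go to q3
q3 | _y[z]____   read z → write _, move left, go to q4
q4 | _[y]_____   read y → write z, move left, go to q4
q4 | [_]z_____   read _ → write y, move right, go to q0
q0 | y[z]_____   read z → write x, move right, go to q1
q1 | yx[_]____
The non-blank tape span at halt is yx.

yx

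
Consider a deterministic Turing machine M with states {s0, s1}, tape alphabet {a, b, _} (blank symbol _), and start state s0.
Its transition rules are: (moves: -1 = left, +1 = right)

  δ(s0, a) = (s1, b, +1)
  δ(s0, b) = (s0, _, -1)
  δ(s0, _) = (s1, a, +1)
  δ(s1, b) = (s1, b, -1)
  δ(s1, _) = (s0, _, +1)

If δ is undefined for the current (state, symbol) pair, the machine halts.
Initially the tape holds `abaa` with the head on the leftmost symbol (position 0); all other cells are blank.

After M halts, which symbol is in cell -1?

state=s0 head=0 tape=_[a]baa   (s0,a)→(s1,b,+1)
state=s1 head=1 tape=_b[b]aa   (s1,b)→(s1,b,-1)
state=s1 head=0 tape=_[b]baa   (s1,b)→(s1,b,-1)
state=s1 head=-1 tape=[_]bbaa   (s1,_)→(s0,_,+1)
state=s0 head=0 tape=_[b]baa   (s0,b)→(s0,_,-1)
state=s0 head=-1 tape=[_]_baa   (s0,_)→(s1,a,+1)
state=s1 head=0 tape=a[_]baa   (s1,_)→(s0,_,+1)
state=s0 head=1 tape=a_[b]aa   (s0,b)→(s0,_,-1)
state=s0 head=0 tape=a[_]_aa   (s0,_)→(s1,a,+1)
state=s1 head=1 tape=aa[_]aa   (s1,_)→(s0,_,+1)
state=s0 head=2 tape=aa_[a]a   (s0,a)→(s1,b,+1)
state=s1 head=3 tape=aa_b[a]
Cell -1 holds a when M halts.

a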